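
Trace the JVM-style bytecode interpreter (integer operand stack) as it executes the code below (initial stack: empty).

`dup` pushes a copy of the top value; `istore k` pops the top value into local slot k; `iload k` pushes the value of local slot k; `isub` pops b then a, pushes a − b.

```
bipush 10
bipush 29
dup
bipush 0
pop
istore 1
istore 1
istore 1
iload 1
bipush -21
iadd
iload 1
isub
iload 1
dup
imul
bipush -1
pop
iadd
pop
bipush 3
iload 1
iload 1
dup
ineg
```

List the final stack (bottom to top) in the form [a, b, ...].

bipush 10   10
bipush 29   10 29
dup         10 29 29
bipush 0    10 29 29 0
pop         10 29 29
istore 1    10 29
istore 1    10
istore 1    (empty)
iload 1     10
bipush -21  10 -21
iadd        -11
iload 1     -11 10
isub        -21
iload 1     -21 10
dup         -21 10 10
imul        -21 100
bipush -1   -21 100 -1
pop         -21 100
iadd        79
pop         (empty)
bipush 3    3
iload 1     3 10
iload 1     3 10 10
dup         3 10 10 10
ineg        3 10 10 -10

[3, 10, 10, -10]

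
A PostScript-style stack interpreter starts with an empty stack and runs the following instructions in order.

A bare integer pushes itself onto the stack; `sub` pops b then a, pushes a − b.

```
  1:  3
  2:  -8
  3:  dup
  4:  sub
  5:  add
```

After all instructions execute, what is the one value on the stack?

3   -> [3]
-8  -> [3, -8]
dup -> [3, -8, -8]
sub -> [3, 0]
add -> [3]

3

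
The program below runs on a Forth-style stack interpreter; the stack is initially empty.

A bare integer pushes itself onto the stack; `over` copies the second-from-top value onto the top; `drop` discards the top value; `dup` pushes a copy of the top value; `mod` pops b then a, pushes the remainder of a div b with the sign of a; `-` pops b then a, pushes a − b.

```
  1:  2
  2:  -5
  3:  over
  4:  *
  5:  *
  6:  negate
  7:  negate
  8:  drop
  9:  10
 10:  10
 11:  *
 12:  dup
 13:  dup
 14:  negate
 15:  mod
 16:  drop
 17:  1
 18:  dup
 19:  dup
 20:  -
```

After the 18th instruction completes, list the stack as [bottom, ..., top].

2       2
-5      2 -5
over    2 -5 2
*       2 -10
*       -20
negate  20
negate  -20
drop    (empty)
10      10
10      10 10
*       100
dup     100 100
dup     100 100 100
negate  100 100 -100
mod     100 0
drop    100
1       100 1
dup     100 1 1

[100, 1, 1]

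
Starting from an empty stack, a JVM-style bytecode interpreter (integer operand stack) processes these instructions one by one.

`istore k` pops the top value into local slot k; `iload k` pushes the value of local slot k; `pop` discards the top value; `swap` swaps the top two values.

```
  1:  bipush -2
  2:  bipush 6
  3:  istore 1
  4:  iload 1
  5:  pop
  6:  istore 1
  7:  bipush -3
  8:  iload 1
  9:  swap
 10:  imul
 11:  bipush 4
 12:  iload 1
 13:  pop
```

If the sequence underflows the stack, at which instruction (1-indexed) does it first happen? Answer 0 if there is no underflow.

0

bipush -2 -> -2
bipush 6  -> -2 6
istore 1  -> -2
iload 1   -> -2 6
pop       -> -2
istore 1  -> (empty)
bipush -3 -> -3
iload 1   -> -3 -2
swap      -> -2 -3
imul      -> 6
bipush 4  -> 6 4
iload 1   -> 6 4 -2
pop       -> 6 4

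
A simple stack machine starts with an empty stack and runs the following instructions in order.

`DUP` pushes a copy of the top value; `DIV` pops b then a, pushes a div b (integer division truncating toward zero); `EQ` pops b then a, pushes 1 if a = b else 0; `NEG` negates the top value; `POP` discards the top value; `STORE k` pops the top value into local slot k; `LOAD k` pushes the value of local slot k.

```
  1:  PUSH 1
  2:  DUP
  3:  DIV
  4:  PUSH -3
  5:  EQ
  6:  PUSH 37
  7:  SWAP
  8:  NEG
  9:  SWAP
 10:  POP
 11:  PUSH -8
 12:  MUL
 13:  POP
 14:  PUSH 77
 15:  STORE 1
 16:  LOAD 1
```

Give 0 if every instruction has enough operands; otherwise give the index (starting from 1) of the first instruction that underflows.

0

PUSH 1   1
DUP      1 1
DIV      1
PUSH -3  1 -3
EQ       0
PUSH 37  0 37
SWAP     37 0
NEG      37 0
SWAP     0 37
POP      0
PUSH -8  0 -8
MUL      0
POP      (empty)
PUSH 77  77
STORE 1  (empty)
LOAD 1   77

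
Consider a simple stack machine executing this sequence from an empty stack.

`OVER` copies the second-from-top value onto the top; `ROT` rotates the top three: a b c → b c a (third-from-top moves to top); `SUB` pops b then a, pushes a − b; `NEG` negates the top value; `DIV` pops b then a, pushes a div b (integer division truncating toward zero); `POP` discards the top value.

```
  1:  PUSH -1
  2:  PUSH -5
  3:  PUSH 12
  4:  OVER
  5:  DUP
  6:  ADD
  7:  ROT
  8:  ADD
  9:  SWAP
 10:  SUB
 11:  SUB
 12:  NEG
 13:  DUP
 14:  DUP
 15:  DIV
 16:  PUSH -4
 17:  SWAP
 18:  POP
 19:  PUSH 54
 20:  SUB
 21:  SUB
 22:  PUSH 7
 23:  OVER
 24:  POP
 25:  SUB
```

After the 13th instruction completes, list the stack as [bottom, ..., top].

[-26, -26]

PUSH -1  -1
PUSH -5  -1 -5
PUSH 12  -1 -5 12
OVER     -1 -5 12 -5
DUP      -1 -5 12 -5 -5
ADD      -1 -5 12 -10
ROT      -1 12 -10 -5
ADD      -1 12 -15
SWAP     -1 -15 12
SUB      -1 -27
SUB      26
NEG      -26
DUP      -26 -26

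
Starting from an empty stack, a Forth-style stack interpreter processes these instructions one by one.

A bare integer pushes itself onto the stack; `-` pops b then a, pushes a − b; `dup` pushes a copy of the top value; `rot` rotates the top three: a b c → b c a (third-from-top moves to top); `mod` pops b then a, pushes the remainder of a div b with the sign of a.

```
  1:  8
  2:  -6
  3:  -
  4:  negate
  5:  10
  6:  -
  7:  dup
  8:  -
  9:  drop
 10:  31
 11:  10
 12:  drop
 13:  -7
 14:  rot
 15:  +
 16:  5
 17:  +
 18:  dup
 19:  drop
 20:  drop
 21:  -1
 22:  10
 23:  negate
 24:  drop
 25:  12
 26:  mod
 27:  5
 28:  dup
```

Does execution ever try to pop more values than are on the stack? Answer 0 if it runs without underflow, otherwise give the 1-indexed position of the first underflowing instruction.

14

8      : [8]
-6     : [8, -6]
-      : [14]
negate : [-14]
10     : [-14, 10]
-      : [-24]
dup    : [-24, -24]
-      : [0]
drop   : []
31     : [31]
10     : [31, 10]
drop   : [31]
-7     : [31, -7]
rot  — needs 3 operands, stack has 2 → underflow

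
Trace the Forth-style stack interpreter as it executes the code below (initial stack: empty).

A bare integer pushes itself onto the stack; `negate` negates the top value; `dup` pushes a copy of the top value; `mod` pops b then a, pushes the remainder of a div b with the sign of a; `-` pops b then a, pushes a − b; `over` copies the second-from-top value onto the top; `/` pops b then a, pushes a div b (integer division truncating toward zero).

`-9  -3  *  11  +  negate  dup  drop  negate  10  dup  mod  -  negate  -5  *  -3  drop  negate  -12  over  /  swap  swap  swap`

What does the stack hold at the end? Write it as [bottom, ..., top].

[0, -190]

-9     : -9
-3     : -9 -3
*      : 27
11     : 27 11
+      : 38
negate : -38
dup    : -38 -38
drop   : -38
negate : 38
10     : 38 10
dup    : 38 10 10
mod    : 38 0
-      : 38
negate : -38
-5     : -38 -5
*      : 190
-3     : 190 -3
drop   : 190
negate : -190
-12    : -190 -12
over   : -190 -12 -190
/      : -190 0
swap   : 0 -190
swap   : -190 0
swap   : 0 -190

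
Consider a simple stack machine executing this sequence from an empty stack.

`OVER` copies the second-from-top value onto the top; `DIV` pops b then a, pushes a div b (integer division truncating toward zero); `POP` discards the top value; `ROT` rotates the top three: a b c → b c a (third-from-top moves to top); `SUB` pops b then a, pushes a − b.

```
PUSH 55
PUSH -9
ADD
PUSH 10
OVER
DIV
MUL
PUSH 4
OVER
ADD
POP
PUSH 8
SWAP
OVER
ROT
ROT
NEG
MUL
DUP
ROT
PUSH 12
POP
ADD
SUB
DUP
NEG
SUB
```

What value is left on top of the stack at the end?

PUSH 55 : 55
PUSH -9 : 55 -9
ADD     : 46
PUSH 10 : 46 10
OVER    : 46 10 46
DIV     : 46 0
MUL     : 0
PUSH 4  : 0 4
OVER    : 0 4 0
ADD     : 0 4
POP     : 0
PUSH 8  : 0 8
SWAP    : 8 0
OVER    : 8 0 8
ROT     : 0 8 8
ROT     : 8 8 0
NEG     : 8 8 0
MUL     : 8 0
DUP     : 8 0 0
ROT     : 0 0 8
PUSH 12 : 0 0 8 12
POP     : 0 0 8
ADD     : 0 8
SUB     : -8
DUP     : -8 -8
NEG     : -8 8
SUB     : -16

-16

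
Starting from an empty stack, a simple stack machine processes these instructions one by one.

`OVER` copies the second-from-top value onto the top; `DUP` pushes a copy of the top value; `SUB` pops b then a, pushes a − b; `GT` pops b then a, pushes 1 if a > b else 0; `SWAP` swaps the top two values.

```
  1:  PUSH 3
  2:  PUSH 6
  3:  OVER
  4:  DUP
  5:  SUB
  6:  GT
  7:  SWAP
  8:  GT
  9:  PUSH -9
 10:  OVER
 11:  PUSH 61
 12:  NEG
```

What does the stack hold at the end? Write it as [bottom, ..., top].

[0, -9, 0, -61]

PUSH 3  -> 3
PUSH 6  -> 3 6
OVER    -> 3 6 3
DUP     -> 3 6 3 3
SUB     -> 3 6 0
GT      -> 3 1
SWAP    -> 1 3
GT      -> 0
PUSH -9 -> 0 -9
OVER    -> 0 -9 0
PUSH 61 -> 0 -9 0 61
NEG     -> 0 -9 0 -61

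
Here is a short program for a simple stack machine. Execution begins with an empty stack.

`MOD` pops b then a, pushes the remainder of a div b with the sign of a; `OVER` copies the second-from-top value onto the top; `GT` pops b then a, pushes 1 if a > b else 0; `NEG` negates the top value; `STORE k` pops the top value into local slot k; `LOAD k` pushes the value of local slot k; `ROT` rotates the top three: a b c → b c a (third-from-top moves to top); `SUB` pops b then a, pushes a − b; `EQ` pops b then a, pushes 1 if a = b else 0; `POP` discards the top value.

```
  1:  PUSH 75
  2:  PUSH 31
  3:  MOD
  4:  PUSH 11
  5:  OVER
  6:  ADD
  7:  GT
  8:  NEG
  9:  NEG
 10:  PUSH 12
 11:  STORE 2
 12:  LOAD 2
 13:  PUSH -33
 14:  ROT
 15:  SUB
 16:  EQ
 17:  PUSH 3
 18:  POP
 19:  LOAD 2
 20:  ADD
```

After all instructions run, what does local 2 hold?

PUSH 75  : [75]
PUSH 31  : [75, 31]
MOD      : [13]
PUSH 11  : [13, 11]
OVER     : [13, 11, 13]
ADD      : [13, 24]
GT       : [0]
NEG      : [0]
NEG      : [0]
PUSH 12  : [0, 12]
STORE 2  : [0]
LOAD 2   : [0, 12]
PUSH -33 : [0, 12, -33]
ROT      : [12, -33, 0]
SUB      : [12, -33]
EQ       : [0]
PUSH 3   : [0, 3]
POP      : [0]
LOAD 2   : [0, 12]
ADD      : [12]

12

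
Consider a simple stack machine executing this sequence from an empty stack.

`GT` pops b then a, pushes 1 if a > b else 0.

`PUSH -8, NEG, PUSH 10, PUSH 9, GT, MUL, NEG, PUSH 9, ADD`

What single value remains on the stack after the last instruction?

1

PUSH -8 → -8
NEG     → 8
PUSH 10 → 8 10
PUSH 9  → 8 10 9
GT      → 8 1
MUL     → 8
NEG     → -8
PUSH 9  → -8 9
ADD     → 1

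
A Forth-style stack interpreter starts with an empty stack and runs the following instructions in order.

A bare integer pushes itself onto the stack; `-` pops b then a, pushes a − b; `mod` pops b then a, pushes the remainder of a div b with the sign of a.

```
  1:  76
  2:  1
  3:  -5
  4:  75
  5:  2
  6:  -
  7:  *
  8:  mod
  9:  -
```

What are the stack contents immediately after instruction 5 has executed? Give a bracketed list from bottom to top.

[76, 1, -5, 75, 2]

76  [76]
1   [76, 1]
-5  [76, 1, -5]
75  [76, 1, -5, 75]
2   [76, 1, -5, 75, 2]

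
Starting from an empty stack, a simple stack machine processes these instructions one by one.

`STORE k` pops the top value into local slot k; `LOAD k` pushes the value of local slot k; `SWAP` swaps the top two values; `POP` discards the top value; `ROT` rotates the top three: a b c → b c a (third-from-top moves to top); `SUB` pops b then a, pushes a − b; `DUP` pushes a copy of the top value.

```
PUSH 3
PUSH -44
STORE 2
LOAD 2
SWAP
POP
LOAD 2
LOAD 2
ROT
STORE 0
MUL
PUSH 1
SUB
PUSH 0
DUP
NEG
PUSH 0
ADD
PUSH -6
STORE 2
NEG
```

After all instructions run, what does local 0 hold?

-44

PUSH 3   -> [3]
PUSH -44 -> [3, -44]
STORE 2  -> [3]
LOAD 2   -> [3, -44]
SWAP     -> [-44, 3]
POP      -> [-44]
LOAD 2   -> [-44, -44]
LOAD 2   -> [-44, -44, -44]
ROT      -> [-44, -44, -44]
STORE 0  -> [-44, -44]
MUL      -> [1936]
PUSH 1   -> [1936, 1]
SUB      -> [1935]
PUSH 0   -> [1935, 0]
DUP      -> [1935, 0, 0]
NEG      -> [1935, 0, 0]
PUSH 0   -> [1935, 0, 0, 0]
ADD      -> [1935, 0, 0]
PUSH -6  -> [1935, 0, 0, -6]
STORE 2  -> [1935, 0, 0]
NEG      -> [1935, 0, 0]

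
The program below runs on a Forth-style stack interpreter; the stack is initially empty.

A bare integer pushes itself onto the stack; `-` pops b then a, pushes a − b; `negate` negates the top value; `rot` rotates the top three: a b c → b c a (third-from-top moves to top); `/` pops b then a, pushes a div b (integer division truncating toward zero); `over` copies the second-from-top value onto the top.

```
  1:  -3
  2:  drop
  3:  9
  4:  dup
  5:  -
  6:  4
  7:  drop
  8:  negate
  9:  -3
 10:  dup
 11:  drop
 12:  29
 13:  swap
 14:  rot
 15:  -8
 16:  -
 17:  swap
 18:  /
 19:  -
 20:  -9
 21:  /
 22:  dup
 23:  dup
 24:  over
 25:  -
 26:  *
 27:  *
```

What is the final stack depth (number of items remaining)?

1

-3      [-3]
drop    []
9       [9]
dup     [9, 9]
-       [0]
4       [0, 4]
drop    [0]
negate  [0]
-3      [0, -3]
dup     [0, -3, -3]
drop    [0, -3]
29      [0, -3, 29]
swap    [0, 29, -3]
rot     [29, -3, 0]
-8      [29, -3, 0, -8]
-       [29, -3, 8]
swap    [29, 8, -3]
/       [29, -2]
-       [31]
-9      [31, -9]
/       [-3]
dup     [-3, -3]
dup     [-3, -3, -3]
over    [-3, -3, -3, -3]
-       [-3, -3, 0]
*       [-3, 0]
*       [0]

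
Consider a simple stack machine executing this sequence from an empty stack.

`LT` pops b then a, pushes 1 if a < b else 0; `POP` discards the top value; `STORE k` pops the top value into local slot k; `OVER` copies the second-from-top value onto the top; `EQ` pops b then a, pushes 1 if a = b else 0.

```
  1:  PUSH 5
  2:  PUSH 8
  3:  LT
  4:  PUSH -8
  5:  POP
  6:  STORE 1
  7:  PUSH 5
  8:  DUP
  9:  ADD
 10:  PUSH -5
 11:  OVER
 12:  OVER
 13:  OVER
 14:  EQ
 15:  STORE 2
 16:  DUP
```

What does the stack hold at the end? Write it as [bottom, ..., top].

[10, -5, 10, 10]

PUSH 5  : 5
PUSH 8  : 5 8
LT      : 1
PUSH -8 : 1 -8
POP     : 1
STORE 1 : (empty)
PUSH 5  : 5
DUP     : 5 5
ADD     : 10
PUSH -5 : 10 -5
OVER    : 10 -5 10
OVER    : 10 -5 10 -5
OVER    : 10 -5 10 -5 10
EQ      : 10 -5 10 0
STORE 2 : 10 -5 10
DUP     : 10 -5 10 10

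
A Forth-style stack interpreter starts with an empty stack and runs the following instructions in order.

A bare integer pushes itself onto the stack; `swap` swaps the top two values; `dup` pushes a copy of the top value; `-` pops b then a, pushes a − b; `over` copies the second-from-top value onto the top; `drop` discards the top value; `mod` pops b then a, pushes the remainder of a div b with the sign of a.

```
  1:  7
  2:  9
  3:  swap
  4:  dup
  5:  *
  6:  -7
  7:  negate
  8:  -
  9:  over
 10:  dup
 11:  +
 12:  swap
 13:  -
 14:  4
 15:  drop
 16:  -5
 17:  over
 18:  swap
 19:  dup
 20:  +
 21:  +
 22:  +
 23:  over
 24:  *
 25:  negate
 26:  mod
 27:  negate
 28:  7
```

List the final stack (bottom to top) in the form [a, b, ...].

[-9, 7]

7       7
9       7 9
swap    9 7
dup     9 7 7
*       9 49
-7      9 49 -7
negate  9 49 7
-       9 42
over    9 42 9
dup     9 42 9 9
+       9 42 18
swap    9 18 42
-       9 -24
4       9 -24 4
drop    9 -24
-5      9 -24 -5
over    9 -24 -5 -24
swap    9 -24 -24 -5
dup     9 -24 -24 -5 -5
+       9 -24 -24 -10
+       9 -24 -34
+       9 -58
over    9 -58 9
*       9 -522
negate  9 522
mod     9
negate  -9
7       -9 7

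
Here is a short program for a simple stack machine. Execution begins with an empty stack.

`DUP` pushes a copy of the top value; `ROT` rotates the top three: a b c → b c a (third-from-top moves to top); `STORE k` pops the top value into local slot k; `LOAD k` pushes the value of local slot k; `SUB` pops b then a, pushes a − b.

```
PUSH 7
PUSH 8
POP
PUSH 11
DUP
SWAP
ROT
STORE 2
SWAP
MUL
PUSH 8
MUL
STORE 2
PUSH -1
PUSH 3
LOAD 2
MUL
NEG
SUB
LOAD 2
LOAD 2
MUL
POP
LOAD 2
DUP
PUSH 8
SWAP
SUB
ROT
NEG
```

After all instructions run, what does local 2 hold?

PUSH 7  → 7
PUSH 8  → 7 8
POP     → 7
PUSH 11 → 7 11
DUP     → 7 11 11
SWAP    → 7 11 11
ROT     → 11 11 7
STORE 2 → 11 11
SWAP    → 11 11
MUL     → 121
PUSH 8  → 121 8
MUL     → 968
STORE 2 → (empty)
PUSH -1 → -1
PUSH 3  → -1 3
LOAD 2  → -1 3 968
MUL     → -1 2904
NEG     → -1 -2904
SUB     → 2903
LOAD 2  → 2903 968
LOAD 2  → 2903 968 968
MUL     → 2903 937024
POP     → 2903
LOAD 2  → 2903 968
DUP     → 2903 968 968
PUSH 8  → 2903 968 968 8
SWAP    → 2903 968 8 968
SUB     → 2903 968 -960
ROT     → 968 -960 2903
NEG     → 968 -960 -2903

968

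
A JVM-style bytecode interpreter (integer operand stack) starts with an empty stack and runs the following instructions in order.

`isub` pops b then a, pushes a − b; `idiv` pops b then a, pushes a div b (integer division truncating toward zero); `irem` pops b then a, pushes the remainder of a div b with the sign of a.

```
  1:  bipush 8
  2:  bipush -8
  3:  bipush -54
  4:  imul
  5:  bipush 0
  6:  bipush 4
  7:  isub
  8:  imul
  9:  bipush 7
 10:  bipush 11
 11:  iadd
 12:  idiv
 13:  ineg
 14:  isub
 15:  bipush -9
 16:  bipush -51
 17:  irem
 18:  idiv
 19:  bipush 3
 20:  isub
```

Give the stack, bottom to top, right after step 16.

[-88, -9, -51]

bipush 8   : [8]
bipush -8  : [8, -8]
bipush -54 : [8, -8, -54]
imul       : [8, 432]
bipush 0   : [8, 432, 0]
bipush 4   : [8, 432, 0, 4]
isub       : [8, 432, -4]
imul       : [8, -1728]
bipush 7   : [8, -1728, 7]
bipush 11  : [8, -1728, 7, 11]
iadd       : [8, -1728, 18]
idiv       : [8, -96]
ineg       : [8, 96]
isub       : [-88]
bipush -9  : [-88, -9]
bipush -51 : [-88, -9, -51]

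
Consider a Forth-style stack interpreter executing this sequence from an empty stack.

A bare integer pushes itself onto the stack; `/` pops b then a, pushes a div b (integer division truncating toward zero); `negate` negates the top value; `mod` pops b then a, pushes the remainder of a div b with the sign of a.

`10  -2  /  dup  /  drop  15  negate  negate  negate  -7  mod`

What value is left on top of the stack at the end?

10     -> [10]
-2     -> [10, -2]
/      -> [-5]
dup    -> [-5, -5]
/      -> [1]
drop   -> []
15     -> [15]
negate -> [-15]
negate -> [15]
negate -> [-15]
-7     -> [-15, -7]
mod    -> [-1]

-1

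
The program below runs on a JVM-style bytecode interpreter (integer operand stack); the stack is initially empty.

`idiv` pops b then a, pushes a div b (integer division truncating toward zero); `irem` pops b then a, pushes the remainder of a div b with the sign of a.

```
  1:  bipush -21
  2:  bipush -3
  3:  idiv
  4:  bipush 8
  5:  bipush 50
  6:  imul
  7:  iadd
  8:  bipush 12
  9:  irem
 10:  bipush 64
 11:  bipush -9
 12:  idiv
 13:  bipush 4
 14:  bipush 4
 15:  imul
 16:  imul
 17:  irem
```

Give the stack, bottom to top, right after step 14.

bipush -21 : [-21]
bipush -3  : [-21, -3]
idiv       : [7]
bipush 8   : [7, 8]
bipush 50  : [7, 8, 50]
imul       : [7, 400]
iadd       : [407]
bipush 12  : [407, 12]
irem       : [11]
bipush 64  : [11, 64]
bipush -9  : [11, 64, -9]
idiv       : [11, -7]
bipush 4   : [11, -7, 4]
bipush 4   : [11, -7, 4, 4]

[11, -7, 4, 4]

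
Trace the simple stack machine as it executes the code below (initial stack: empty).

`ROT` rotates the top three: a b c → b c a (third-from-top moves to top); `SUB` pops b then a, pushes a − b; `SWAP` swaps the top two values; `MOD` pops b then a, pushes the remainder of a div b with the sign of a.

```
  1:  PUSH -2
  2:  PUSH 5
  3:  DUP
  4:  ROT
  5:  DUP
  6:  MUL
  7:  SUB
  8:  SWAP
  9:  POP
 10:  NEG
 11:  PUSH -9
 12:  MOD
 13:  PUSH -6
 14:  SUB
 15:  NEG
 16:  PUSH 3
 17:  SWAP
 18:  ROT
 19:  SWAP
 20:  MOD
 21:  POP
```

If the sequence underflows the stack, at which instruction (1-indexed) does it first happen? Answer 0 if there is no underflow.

PUSH -2  [-2]
PUSH 5   [-2, 5]
DUP      [-2, 5, 5]
ROT      [5, 5, -2]
DUP      [5, 5, -2, -2]
MUL      [5, 5, 4]
SUB      [5, 1]
SWAP     [1, 5]
POP      [1]
NEG      [-1]
PUSH -9  [-1, -9]
MOD      [-1]
PUSH -6  [-1, -6]
SUB      [5]
NEG      [-5]
PUSH 3   [-5, 3]
SWAP     [3, -5]
ROT  — needs 3 operands, stack has 2 → underflow

18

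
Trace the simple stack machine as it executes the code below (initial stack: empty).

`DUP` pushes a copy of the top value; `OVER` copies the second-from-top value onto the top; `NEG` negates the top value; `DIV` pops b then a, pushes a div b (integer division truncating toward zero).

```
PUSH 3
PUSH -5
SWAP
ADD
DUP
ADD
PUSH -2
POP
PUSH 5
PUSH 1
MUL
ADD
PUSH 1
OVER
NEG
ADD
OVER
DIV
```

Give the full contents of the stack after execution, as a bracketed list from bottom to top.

[1, 0]

PUSH 3   3
PUSH -5  3 -5
SWAP     -5 3
ADD      -2
DUP      -2 -2
ADD      -4
PUSH -2  -4 -2
POP      -4
PUSH 5   -4 5
PUSH 1   -4 5 1
MUL      -4 5
ADD      1
PUSH 1   1 1
OVER     1 1 1
NEG      1 1 -1
ADD      1 0
OVER     1 0 1
DIV      1 0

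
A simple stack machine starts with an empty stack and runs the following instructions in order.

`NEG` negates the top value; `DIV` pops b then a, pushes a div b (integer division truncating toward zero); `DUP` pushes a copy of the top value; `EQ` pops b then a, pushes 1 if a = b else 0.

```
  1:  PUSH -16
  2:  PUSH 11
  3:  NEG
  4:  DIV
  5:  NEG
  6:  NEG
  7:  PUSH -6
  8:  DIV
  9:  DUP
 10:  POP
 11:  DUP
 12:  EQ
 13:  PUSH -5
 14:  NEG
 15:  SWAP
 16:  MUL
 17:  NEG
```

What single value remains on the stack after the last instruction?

PUSH -16 : [-16]
PUSH 11  : [-16, 11]
NEG      : [-16, -11]
DIV      : [1]
NEG      : [-1]
NEG      : [1]
PUSH -6  : [1, -6]
DIV      : [0]
DUP      : [0, 0]
POP      : [0]
DUP      : [0, 0]
EQ       : [1]
PUSH -5  : [1, -5]
NEG      : [1, 5]
SWAP     : [5, 1]
MUL      : [5]
NEG      : [-5]

-5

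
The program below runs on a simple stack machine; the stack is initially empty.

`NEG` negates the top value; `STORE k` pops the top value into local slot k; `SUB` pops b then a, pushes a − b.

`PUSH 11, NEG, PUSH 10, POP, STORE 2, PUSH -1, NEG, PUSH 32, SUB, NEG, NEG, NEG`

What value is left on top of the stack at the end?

31

PUSH 11  [11]
NEG      [-11]
PUSH 10  [-11, 10]
POP      [-11]
STORE 2  []
PUSH -1  [-1]
NEG      [1]
PUSH 32  [1, 32]
SUB      [-31]
NEG      [31]
NEG      [-31]
NEG      [31]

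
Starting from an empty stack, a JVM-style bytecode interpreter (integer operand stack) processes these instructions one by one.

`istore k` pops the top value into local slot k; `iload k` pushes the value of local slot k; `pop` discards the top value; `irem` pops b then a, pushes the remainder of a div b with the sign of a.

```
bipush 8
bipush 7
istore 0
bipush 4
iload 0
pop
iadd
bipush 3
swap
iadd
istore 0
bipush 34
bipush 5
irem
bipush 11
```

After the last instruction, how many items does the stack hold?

bipush 8  → 8
bipush 7  → 8 7
istore 0  → 8
bipush 4  → 8 4
iload 0   → 8 4 7
pop       → 8 4
iadd      → 12
bipush 3  → 12 3
swap      → 3 12
iadd      → 15
istore 0  → (empty)
bipush 34 → 34
bipush 5  → 34 5
irem      → 4
bipush 11 → 4 11

2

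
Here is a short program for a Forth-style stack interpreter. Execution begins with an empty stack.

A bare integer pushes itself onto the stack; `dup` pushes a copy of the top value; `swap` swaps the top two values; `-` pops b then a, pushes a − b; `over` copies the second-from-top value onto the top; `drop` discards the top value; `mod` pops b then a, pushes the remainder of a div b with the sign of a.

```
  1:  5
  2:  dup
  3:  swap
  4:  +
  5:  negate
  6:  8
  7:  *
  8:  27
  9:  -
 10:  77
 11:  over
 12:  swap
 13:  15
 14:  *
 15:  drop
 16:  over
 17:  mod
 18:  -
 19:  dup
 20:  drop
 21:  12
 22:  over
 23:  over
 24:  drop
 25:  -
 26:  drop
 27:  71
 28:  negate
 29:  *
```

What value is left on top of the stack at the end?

7597

5       [5]
dup     [5, 5]
swap    [5, 5]
+       [10]
negate  [-10]
8       [-10, 8]
*       [-80]
27      [-80, 27]
-       [-107]
77      [-107, 77]
over    [-107, 77, -107]
swap    [-107, -107, 77]
15      [-107, -107, 77, 15]
*       [-107, -107, 1155]
drop    [-107, -107]
over    [-107, -107, -107]
mod     [-107, 0]
-       [-107]
dup     [-107, -107]
drop    [-107]
12      [-107, 12]
over    [-107, 12, -107]
over    [-107, 12, -107, 12]
drop    [-107, 12, -107]
-       [-107, 119]
drop    [-107]
71      [-107, 71]
negate  [-107, -71]
*       [7597]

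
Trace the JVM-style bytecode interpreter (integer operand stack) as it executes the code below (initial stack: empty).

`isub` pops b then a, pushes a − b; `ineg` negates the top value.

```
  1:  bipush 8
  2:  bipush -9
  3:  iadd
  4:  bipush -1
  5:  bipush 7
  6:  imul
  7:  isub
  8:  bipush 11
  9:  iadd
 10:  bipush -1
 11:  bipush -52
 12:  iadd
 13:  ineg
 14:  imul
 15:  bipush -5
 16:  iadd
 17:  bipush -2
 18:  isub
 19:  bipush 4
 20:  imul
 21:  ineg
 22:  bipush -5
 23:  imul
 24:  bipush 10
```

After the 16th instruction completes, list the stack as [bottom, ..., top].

[896]

bipush 8   -> [8]
bipush -9  -> [8, -9]
iadd       -> [-1]
bipush -1  -> [-1, -1]
bipush 7   -> [-1, -1, 7]
imul       -> [-1, -7]
isub       -> [6]
bipush 11  -> [6, 11]
iadd       -> [17]
bipush -1  -> [17, -1]
bipush -52 -> [17, -1, -52]
iadd       -> [17, -53]
ineg       -> [17, 53]
imul       -> [901]
bipush -5  -> [901, -5]
iadd       -> [896]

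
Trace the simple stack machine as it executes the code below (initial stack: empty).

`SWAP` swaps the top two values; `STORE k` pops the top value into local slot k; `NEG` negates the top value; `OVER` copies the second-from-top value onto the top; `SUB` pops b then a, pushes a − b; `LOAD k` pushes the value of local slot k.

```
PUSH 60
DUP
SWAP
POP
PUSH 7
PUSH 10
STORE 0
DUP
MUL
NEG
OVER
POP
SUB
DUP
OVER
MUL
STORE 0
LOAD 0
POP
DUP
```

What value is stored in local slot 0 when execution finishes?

11881

PUSH 60 -> [60]
DUP     -> [60, 60]
SWAP    -> [60, 60]
POP     -> [60]
PUSH 7  -> [60, 7]
PUSH 10 -> [60, 7, 10]
STORE 0 -> [60, 7]
DUP     -> [60, 7, 7]
MUL     -> [60, 49]
NEG     -> [60, -49]
OVER    -> [60, -49, 60]
POP     -> [60, -49]
SUB     -> [109]
DUP     -> [109, 109]
OVER    -> [109, 109, 109]
MUL     -> [109, 11881]
STORE 0 -> [109]
LOAD 0  -> [109, 11881]
POP     -> [109]
DUP     -> [109, 109]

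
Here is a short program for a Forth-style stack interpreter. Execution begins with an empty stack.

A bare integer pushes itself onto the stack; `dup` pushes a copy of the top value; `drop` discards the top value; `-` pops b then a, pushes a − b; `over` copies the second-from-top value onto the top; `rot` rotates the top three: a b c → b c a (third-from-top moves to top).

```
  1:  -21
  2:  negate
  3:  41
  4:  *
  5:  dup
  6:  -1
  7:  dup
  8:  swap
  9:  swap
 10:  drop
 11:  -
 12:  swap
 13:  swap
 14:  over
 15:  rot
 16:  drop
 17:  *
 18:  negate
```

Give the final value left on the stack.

-21     -21
negate  21
41      21 41
*       861
dup     861 861
-1      861 861 -1
dup     861 861 -1 -1
swap    861 861 -1 -1
swap    861 861 -1 -1
drop    861 861 -1
-       861 862
swap    862 861
swap    861 862
over    861 862 861
rot     862 861 861
drop    862 861
*       742182
negate  -742182

-742182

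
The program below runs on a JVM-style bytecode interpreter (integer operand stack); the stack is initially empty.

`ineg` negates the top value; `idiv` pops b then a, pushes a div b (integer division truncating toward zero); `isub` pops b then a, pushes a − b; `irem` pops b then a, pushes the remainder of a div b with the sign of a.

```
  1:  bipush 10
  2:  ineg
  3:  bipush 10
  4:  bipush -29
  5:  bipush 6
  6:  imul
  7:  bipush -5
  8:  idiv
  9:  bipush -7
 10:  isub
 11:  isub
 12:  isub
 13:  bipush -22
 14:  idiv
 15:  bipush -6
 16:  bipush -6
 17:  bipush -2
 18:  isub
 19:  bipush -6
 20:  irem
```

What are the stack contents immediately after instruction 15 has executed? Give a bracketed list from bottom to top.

[0, -6]

bipush 10  : [10]
ineg       : [-10]
bipush 10  : [-10, 10]
bipush -29 : [-10, 10, -29]
bipush 6   : [-10, 10, -29, 6]
imul       : [-10, 10, -174]
bipush -5  : [-10, 10, -174, -5]
idiv       : [-10, 10, 34]
bipush -7  : [-10, 10, 34, -7]
isub       : [-10, 10, 41]
isub       : [-10, -31]
isub       : [21]
bipush -22 : [21, -22]
idiv       : [0]
bipush -6  : [0, -6]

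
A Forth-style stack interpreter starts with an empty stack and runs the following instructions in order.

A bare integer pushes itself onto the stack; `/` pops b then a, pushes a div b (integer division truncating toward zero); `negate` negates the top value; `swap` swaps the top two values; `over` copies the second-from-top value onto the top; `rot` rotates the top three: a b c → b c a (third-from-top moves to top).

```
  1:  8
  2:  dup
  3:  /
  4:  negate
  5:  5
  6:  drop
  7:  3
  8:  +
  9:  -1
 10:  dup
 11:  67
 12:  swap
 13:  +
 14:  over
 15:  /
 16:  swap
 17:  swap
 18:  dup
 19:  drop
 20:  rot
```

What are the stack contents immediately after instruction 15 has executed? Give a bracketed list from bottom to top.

[2, -1, -66]

8       8
dup     8 8
/       1
negate  -1
5       -1 5
drop    -1
3       -1 3
+       2
-1      2 -1
dup     2 -1 -1
67      2 -1 -1 67
swap    2 -1 67 -1
+       2 -1 66
over    2 -1 66 -1
/       2 -1 -66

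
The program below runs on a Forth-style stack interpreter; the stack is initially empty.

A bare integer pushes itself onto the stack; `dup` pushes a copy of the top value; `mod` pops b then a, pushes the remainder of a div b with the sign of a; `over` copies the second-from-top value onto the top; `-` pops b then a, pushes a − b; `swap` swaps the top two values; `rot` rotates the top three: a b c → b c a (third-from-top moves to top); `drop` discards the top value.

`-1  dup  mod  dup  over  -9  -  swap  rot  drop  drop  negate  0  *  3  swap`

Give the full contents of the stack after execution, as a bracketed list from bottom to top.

[3, 0]

-1     : [-1]
dup    : [-1, -1]
mod    : [0]
dup    : [0, 0]
over   : [0, 0, 0]
-9     : [0, 0, 0, -9]
-      : [0, 0, 9]
swap   : [0, 9, 0]
rot    : [9, 0, 0]
drop   : [9, 0]
drop   : [9]
negate : [-9]
0      : [-9, 0]
*      : [0]
3      : [0, 3]
swap   : [3, 0]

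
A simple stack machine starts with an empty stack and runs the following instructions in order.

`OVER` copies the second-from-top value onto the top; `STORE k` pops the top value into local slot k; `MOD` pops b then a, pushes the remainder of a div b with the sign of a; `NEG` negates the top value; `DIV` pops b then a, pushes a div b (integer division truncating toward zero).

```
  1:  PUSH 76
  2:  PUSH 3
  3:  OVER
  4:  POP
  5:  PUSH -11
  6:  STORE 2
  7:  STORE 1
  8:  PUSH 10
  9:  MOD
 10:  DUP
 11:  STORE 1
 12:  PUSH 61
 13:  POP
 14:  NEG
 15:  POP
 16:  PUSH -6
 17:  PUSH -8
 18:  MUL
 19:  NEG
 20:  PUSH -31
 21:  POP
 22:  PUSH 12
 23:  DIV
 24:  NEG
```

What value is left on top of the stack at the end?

PUSH 76   [76]
PUSH 3    [76, 3]
OVER      [76, 3, 76]
POP       [76, 3]
PUSH -11  [76, 3, -11]
STORE 2   [76, 3]
STORE 1   [76]
PUSH 10   [76, 10]
MOD       [6]
DUP       [6, 6]
STORE 1   [6]
PUSH 61   [6, 61]
POP       [6]
NEG       [-6]
POP       []
PUSH -6   [-6]
PUSH -8   [-6, -8]
MUL       [48]
NEG       [-48]
PUSH -31  [-48, -31]
POP       [-48]
PUSH 12   [-48, 12]
DIV       [-4]
NEG       [4]

4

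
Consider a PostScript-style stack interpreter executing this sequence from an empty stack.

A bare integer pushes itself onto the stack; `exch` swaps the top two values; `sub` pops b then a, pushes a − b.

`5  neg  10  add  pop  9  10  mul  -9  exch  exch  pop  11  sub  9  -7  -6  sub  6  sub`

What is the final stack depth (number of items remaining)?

3

5     5
neg   -5
10    -5 10
add   5
pop   (empty)
9     9
10    9 10
mul   90
-9    90 -9
exch  -9 90
exch  90 -9
pop   90
11    90 11
sub   79
9     79 9
-7    79 9 -7
-6    79 9 -7 -6
sub   79 9 -1
6     79 9 -1 6
sub   79 9 -7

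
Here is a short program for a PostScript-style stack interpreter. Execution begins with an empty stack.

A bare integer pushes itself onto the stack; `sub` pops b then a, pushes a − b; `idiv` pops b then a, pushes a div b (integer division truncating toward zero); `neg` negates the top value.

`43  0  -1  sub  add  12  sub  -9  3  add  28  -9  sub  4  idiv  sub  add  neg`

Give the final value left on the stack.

43    43
0     43 0
-1    43 0 -1
sub   43 1
add   44
12    44 12
sub   32
-9    32 -9
3     32 -9 3
add   32 -6
28    32 -6 28
-9    32 -6 28 -9
sub   32 -6 37
4     32 -6 37 4
idiv  32 -6 9
sub   32 -15
add   17
neg   -17

-17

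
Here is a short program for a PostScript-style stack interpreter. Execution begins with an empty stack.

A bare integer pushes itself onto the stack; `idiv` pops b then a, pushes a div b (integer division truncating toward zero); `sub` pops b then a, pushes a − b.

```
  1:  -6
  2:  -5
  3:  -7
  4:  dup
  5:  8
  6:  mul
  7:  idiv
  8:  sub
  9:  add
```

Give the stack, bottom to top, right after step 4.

[-6, -5, -7, -7]

-6  → [-6]
-5  → [-6, -5]
-7  → [-6, -5, -7]
dup → [-6, -5, -7, -7]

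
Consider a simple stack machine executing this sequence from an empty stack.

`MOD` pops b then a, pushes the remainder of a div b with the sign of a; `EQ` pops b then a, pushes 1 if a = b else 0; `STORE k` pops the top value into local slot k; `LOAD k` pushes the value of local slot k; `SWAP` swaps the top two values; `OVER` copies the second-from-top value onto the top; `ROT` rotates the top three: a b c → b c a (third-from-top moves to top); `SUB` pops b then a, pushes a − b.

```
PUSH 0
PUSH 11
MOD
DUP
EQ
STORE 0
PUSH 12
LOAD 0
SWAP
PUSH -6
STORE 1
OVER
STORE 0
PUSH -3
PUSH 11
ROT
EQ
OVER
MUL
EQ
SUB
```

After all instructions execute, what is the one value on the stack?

1

PUSH 0  → 0
PUSH 11 → 0 11
MOD     → 0
DUP     → 0 0
EQ      → 1
STORE 0 → (empty)
PUSH 12 → 12
LOAD 0  → 12 1
SWAP    → 1 12
PUSH -6 → 1 12 -6
STORE 1 → 1 12
OVER    → 1 12 1
STORE 0 → 1 12
PUSH -3 → 1 12 -3
PUSH 11 → 1 12 -3 11
ROT     → 1 -3 11 12
EQ      → 1 -3 0
OVER    → 1 -3 0 -3
MUL     → 1 -3 0
EQ      → 1 0
SUB     → 1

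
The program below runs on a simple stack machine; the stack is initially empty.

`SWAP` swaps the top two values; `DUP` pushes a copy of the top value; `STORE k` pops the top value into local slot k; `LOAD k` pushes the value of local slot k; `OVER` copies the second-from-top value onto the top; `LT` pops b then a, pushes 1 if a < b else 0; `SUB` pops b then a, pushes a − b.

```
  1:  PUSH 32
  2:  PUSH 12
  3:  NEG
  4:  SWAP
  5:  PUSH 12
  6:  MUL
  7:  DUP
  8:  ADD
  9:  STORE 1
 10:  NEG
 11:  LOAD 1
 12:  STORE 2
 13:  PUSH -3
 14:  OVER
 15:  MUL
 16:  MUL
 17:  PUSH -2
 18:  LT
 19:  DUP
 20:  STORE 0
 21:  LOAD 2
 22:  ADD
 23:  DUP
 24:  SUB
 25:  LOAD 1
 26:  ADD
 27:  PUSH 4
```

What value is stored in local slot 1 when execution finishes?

768

PUSH 32  [32]
PUSH 12  [32, 12]
NEG      [32, -12]
SWAP     [-12, 32]
PUSH 12  [-12, 32, 12]
MUL      [-12, 384]
DUP      [-12, 384, 384]
ADD      [-12, 768]
STORE 1  [-12]
NEG      [12]
LOAD 1   [12, 768]
STORE 2  [12]
PUSH -3  [12, -3]
OVER     [12, -3, 12]
MUL      [12, -36]
MUL      [-432]
PUSH -2  [-432, -2]
LT       [1]
DUP      [1, 1]
STORE 0  [1]
LOAD 2   [1, 768]
ADD      [769]
DUP      [769, 769]
SUB      [0]
LOAD 1   [0, 768]
ADD      [768]
PUSH 4   [768, 4]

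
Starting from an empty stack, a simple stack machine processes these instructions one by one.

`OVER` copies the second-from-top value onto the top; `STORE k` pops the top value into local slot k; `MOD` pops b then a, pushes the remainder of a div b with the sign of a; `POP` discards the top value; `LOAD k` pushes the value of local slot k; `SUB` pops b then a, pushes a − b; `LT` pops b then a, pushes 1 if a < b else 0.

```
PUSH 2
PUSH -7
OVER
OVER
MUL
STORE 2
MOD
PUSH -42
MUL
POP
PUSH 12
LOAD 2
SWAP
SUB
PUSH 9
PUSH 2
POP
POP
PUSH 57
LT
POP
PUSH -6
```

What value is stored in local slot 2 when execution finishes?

-14

PUSH 2   : [2]
PUSH -7  : [2, -7]
OVER     : [2, -7, 2]
OVER     : [2, -7, 2, -7]
MUL      : [2, -7, -14]
STORE 2  : [2, -7]
MOD      : [2]
PUSH -42 : [2, -42]
MUL      : [-84]
POP      : []
PUSH 12  : [12]
LOAD 2   : [12, -14]
SWAP     : [-14, 12]
SUB      : [-26]
PUSH 9   : [-26, 9]
PUSH 2   : [-26, 9, 2]
POP      : [-26, 9]
POP      : [-26]
PUSH 57  : [-26, 57]
LT       : [1]
POP      : []
PUSH -6  : [-6]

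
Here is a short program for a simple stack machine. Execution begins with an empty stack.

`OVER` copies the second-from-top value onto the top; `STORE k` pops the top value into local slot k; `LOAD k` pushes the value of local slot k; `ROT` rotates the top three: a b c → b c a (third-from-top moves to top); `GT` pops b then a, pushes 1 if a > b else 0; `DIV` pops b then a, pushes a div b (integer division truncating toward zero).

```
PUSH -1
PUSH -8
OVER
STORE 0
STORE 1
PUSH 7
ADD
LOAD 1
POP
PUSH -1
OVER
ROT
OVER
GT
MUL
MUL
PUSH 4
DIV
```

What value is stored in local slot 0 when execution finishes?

PUSH -1 : -1
PUSH -8 : -1 -8
OVER    : -1 -8 -1
STORE 0 : -1 -8
STORE 1 : -1
PUSH 7  : -1 7
ADD     : 6
LOAD 1  : 6 -8
POP     : 6
PUSH -1 : 6 -1
OVER    : 6 -1 6
ROT     : -1 6 6
OVER    : -1 6 6 6
GT      : -1 6 0
MUL     : -1 0
MUL     : 0
PUSH 4  : 0 4
DIV     : 0

-1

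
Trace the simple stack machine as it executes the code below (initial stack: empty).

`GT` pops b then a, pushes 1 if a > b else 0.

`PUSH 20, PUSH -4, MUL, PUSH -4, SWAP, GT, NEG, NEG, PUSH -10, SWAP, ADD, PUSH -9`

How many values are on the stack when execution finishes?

2

PUSH 20   20
PUSH -4   20 -4
MUL       -80
PUSH -4   -80 -4
SWAP      -4 -80
GT        1
NEG       -1
NEG       1
PUSH -10  1 -10
SWAP      -10 1
ADD       -9
PUSH -9   -9 -9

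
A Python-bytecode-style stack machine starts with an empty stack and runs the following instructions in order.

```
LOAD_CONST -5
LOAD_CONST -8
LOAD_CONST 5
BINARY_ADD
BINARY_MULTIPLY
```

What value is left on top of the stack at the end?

15

LOAD_CONST -5   -> -5
LOAD_CONST -8   -> -5 -8
LOAD_CONST 5    -> -5 -8 5
BINARY_ADD      -> -5 -3
BINARY_MULTIPLY -> 15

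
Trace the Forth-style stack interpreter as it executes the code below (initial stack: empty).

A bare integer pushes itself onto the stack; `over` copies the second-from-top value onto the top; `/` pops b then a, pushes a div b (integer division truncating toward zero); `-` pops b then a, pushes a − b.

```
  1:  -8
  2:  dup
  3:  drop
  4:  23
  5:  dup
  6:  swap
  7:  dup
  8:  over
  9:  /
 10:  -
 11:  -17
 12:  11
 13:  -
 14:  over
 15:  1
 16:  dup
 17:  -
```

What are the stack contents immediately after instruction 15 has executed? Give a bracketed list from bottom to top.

-8    -8
dup   -8 -8
drop  -8
23    -8 23
dup   -8 23 23
swap  -8 23 23
dup   -8 23 23 23
over  -8 23 23 23 23
/     -8 23 23 1
-     -8 23 22
-17   -8 23 22 -17
11    -8 23 22 -17 11
-     -8 23 22 -28
over  -8 23 22 -28 22
1     -8 23 22 -28 22 1

[-8, 23, 22, -28, 22, 1]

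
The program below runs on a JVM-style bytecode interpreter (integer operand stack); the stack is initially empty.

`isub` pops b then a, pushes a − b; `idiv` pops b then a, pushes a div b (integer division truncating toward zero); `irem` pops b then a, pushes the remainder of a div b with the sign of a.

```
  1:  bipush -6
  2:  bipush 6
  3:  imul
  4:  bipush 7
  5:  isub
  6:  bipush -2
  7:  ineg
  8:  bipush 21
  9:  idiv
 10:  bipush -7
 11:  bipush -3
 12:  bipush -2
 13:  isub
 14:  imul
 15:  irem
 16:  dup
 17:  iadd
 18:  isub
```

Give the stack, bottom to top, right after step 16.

bipush -6 -> -6
bipush 6  -> -6 6
imul      -> -36
bipush 7  -> -36 7
isub      -> -43
bipush -2 -> -43 -2
ineg      -> -43 2
bipush 21 -> -43 2 21
idiv      -> -43 0
bipush -7 -> -43 0 -7
bipush -3 -> -43 0 -7 -3
bipush -2 -> -43 0 -7 -3 -2
isub      -> -43 0 -7 -1
imul      -> -43 0 7
irem      -> -43 0
dup       -> -43 0 0

[-43, 0, 0]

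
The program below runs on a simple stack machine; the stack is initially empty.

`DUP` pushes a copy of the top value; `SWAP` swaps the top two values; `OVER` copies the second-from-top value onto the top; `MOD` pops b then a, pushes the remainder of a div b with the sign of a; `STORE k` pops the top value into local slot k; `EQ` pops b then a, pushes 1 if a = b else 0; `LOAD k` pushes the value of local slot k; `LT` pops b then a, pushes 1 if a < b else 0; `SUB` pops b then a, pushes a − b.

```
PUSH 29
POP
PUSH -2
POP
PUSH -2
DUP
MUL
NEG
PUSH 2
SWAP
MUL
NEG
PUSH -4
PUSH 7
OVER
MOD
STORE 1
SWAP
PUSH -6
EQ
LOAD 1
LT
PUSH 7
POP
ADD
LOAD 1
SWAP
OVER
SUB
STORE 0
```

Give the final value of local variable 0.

-6

PUSH 29 : 29
POP     : (empty)
PUSH -2 : -2
POP     : (empty)
PUSH -2 : -2
DUP     : -2 -2
MUL     : 4
NEG     : -4
PUSH 2  : -4 2
SWAP    : 2 -4
MUL     : -8
NEG     : 8
PUSH -4 : 8 -4
PUSH 7  : 8 -4 7
OVER    : 8 -4 7 -4
MOD     : 8 -4 3
STORE 1 : 8 -4
SWAP    : -4 8
PUSH -6 : -4 8 -6
EQ      : -4 0
LOAD 1  : -4 0 3
LT      : -4 1
PUSH 7  : -4 1 7
POP     : -4 1
ADD     : -3
LOAD 1  : -3 3
SWAP    : 3 -3
OVER    : 3 -3 3
SUB     : 3 -6
STORE 0 : 3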